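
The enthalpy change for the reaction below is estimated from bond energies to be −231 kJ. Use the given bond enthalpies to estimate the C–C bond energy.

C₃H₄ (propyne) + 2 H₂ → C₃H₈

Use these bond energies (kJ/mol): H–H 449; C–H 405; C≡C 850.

Let D be the C–C bond energy.
Σ(broken) = 1×850 + 1×D + 4×405 + 2×449 = 3368 + D
Σ(formed) = 2×D + 8×405 = 3240 + 2D
ΔH = Σ(broken) − Σ(formed) = (3368 + D) − (3240 + 2D) = +128 − D
Setting this equal to −231 kJ gives D = 359 kJ/mol.

D(C–C) ≈ 359 kJ/mol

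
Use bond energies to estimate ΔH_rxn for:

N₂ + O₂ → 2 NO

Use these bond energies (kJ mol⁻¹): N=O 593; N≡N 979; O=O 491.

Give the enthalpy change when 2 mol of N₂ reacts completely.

ΔH = +568 kJ

Bonds broken (reactants):
  N≡N: 1 × 979 = 979
  O=O: 1 × 491 = 491
  Σ(broken) = 1470 kJ
Bonds formed (products):
  N=O: 2 × 593 = 1186
  Σ(formed) = 1186 kJ
ΔH = Σ(broken) − Σ(formed) = 1470 − 1186 = +284 kJ
For 2× the reaction as written: 2 × (+284) = +568 kJ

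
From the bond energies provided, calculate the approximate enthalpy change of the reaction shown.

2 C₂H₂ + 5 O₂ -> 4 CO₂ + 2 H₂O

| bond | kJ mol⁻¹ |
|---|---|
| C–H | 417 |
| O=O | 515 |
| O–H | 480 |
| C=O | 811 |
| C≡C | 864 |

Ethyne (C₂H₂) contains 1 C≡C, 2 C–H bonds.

Bonds broken (reactants):
  C≡C: 2 × 864 = 1728
  C–H: 4 × 417 = 1668
  O=O: 5 × 515 = 2575
  Σ(broken) = 5971 kJ
Bonds formed (products):
  C=O: 8 × 811 = 6488
  O–H: 4 × 480 = 1920
  Σ(formed) = 8408 kJ
ΔH = Σ(broken) − Σ(formed) = 5971 − 8408 = −2437 kJ

ΔH ≈ −2437 kJ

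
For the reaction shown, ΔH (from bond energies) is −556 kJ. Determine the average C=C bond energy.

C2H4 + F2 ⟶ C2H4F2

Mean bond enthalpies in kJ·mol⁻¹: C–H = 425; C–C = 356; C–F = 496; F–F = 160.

Let D be the C=C bond energy.
Σ(broken) = 4×425 + 1×D + 1×160 = 1860 + D
Σ(formed) = 1×356 + 2×496 + 4×425 = 3048
ΔH = Σ(broken) − Σ(formed) = (1860 + D) − (3048) = −1188 + D
Setting this equal to −556 kJ gives D = 632 kJ/mol.

D(C=C) ≈ 632 kJ/mol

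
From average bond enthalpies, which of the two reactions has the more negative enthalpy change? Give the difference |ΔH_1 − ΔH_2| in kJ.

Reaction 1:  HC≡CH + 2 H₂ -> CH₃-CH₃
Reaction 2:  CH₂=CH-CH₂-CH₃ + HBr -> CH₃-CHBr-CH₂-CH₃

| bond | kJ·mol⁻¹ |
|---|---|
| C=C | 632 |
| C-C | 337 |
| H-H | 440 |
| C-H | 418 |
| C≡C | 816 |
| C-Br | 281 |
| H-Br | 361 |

Reaction 1, by 270 kJ

Reaction 1:
  Bonds broken (reactants):
    C≡C: 1 × 816 = 816
    C-H: 2 × 418 = 836
    H-H: 2 × 440 = 880
    Σ(broken) = 2532 kJ
  Bonds formed (products):
    C-C: 1 × 337 = 337
    C-H: 6 × 418 = 2508
    Σ(formed) = 2845 kJ
  ΔH_1 = 2532 − 2845 = −313 kJ
Reaction 2:
  Bonds broken (reactants):
    C-C: 2 × 337 = 674
    C-H: 8 × 418 = 3344
    C=C: 1 × 632 = 632
    H-Br: 1 × 361 = 361
    Σ(broken) = 5011 kJ
  Bonds formed (products):
    C-Br: 1 × 281 = 281
    C-C: 3 × 337 = 1011
    C-H: 9 × 418 = 3762
    Σ(formed) = 5054 kJ
  ΔH_2 = 5011 − 5054 = −43 kJ
ΔH_1 − ΔH_2 = −270 kJ, so reaction 1 has the more negative ΔH; |ΔH_1 − ΔH_2| = 270 kJ.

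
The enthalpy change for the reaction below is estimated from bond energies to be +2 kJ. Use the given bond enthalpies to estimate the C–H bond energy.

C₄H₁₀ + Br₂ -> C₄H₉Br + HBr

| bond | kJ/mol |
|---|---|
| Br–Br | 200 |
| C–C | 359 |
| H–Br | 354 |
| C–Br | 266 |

D(C–H) ≈ 422 kJ/mol

Let D be the C–H bond energy.
Σ(broken) = 1×200 + 3×359 + 10×D = 1277 + 10D
Σ(formed) = 1×266 + 3×359 + 9×D + 1×354 = 1697 + 9D
ΔH = Σ(broken) − Σ(formed) = (1277 + 10D) − (1697 + 9D) = −420 + D
Setting this equal to +2 kJ gives D = 422 kJ/mol.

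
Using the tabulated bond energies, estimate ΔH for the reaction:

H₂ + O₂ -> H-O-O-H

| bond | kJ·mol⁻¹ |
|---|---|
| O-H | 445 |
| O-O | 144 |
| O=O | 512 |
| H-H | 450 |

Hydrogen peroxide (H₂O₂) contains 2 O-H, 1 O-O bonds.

Bonds broken (reactants):
  H-H: 1 × 450 = 450
  O=O: 1 × 512 = 512
  Σ(broken) = 962 kJ
Bonds formed (products):
  O-H: 2 × 445 = 890
  O-O: 1 × 144 = 144
  Σ(formed) = 1034 kJ
ΔH = Σ(broken) − Σ(formed) = 962 − 1034 = −72 kJ

ΔH ≈ −72 kJ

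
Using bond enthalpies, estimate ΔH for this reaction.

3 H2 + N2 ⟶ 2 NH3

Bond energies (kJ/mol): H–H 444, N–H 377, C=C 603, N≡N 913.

ΔH ≈ −17 kJ

Bonds broken (reactants):
  H–H: 3 × 444 = 1332
  N≡N: 1 × 913 = 913
  Σ(broken) = 2245 kJ
Bonds formed (products):
  N–H: 6 × 377 = 2262
  Σ(formed) = 2262 kJ
ΔH = Σ(broken) − Σ(formed) = 2245 − 2262 = −17 kJ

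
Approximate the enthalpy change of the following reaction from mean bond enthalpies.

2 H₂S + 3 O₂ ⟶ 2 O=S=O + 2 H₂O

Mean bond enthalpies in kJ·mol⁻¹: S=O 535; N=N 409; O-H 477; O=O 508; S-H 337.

ΔH ≈ −1176 kJ

Bonds broken (reactants):
  O=O: 3 × 508 = 1524
  S-H: 4 × 337 = 1348
  Σ(broken) = 2872 kJ
Bonds formed (products):
  O-H: 4 × 477 = 1908
  S=O: 4 × 535 = 2140
  Σ(formed) = 4048 kJ
ΔH = Σ(broken) − Σ(formed) = 2872 − 4048 = −1176 kJ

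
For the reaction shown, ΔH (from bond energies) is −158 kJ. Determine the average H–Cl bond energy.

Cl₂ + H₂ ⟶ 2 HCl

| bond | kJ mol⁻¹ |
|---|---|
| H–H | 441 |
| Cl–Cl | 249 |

Let D be the H–Cl bond energy.
Σ(broken) = 1×249 + 1×441 = 690
Σ(formed) = 2×D = 2D
ΔH = Σ(broken) − Σ(formed) = (690) − (2D) = +690 − 2D
Setting this equal to −158 kJ gives 2D = 848, so D = 424 kJ/mol.

D(H–Cl) ≈ 424 kJ/mol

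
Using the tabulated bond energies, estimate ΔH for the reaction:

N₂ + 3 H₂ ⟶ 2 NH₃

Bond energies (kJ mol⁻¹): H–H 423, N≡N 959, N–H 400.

Bonds broken (reactants):
  H–H: 3 × 423 = 1269
  N≡N: 1 × 959 = 959
  Σ(broken) = 2228 kJ
Bonds formed (products):
  N–H: 6 × 400 = 2400
  Σ(formed) = 2400 kJ
ΔH = Σ(broken) − Σ(formed) = 2228 − 2400 = −172 kJ

ΔH ≈ −172 kJ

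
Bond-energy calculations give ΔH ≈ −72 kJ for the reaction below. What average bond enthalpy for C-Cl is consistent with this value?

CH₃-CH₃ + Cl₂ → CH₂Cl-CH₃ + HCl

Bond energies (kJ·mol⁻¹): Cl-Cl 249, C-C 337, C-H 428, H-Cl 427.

Let D be the C-Cl bond energy.
Σ(broken) = 1×337 + 6×428 + 1×249 = 3154
Σ(formed) = 1×337 + 1×D + 5×428 + 1×427 = 2904 + D
ΔH = Σ(broken) − Σ(formed) = (3154) − (2904 + D) = +250 − D
Setting this equal to −72 kJ gives D = 322 kJ/mol.

D(C-Cl) ≈ 322 kJ/mol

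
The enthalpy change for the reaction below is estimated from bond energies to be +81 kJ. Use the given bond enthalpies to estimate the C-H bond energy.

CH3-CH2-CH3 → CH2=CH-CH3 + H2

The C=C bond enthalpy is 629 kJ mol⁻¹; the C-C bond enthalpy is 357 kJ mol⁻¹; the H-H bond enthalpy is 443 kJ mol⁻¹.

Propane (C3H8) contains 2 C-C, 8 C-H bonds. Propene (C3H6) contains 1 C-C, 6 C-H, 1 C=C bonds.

D(C-H) ≈ 398 kJ/mol

Let D be the C-H bond energy.
Σ(broken) = 2×357 + 8×D = 714 + 8D
Σ(formed) = 1×357 + 6×D + 1×629 + 1×443 = 1429 + 6D
ΔH = Σ(broken) − Σ(formed) = (714 + 8D) − (1429 + 6D) = −715 + 2D
Setting this equal to +81 kJ gives 2D = 796, so D = 398 kJ/mol.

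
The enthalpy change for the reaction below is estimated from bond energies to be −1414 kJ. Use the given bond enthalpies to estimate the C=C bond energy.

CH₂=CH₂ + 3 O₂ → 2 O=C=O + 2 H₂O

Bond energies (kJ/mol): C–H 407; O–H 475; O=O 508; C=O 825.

D(C=C) ≈ 634 kJ/mol

Let D be the C=C bond energy.
Σ(broken) = 4×407 + 1×D + 3×508 = 3152 + D
Σ(formed) = 4×825 + 4×475 = 5200
ΔH = Σ(broken) − Σ(formed) = (3152 + D) − (5200) = −2048 + D
Setting this equal to −1414 kJ gives D = 634 kJ/mol.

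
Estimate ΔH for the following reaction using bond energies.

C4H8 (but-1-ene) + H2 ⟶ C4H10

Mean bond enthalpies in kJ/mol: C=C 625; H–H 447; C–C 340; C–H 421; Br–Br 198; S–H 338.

ΔH ≈ −110 kJ

Bonds broken (reactants):
  C–C: 2 × 340 = 680
  C–H: 8 × 421 = 3368
  C=C: 1 × 625 = 625
  H–H: 1 × 447 = 447
  Σ(broken) = 5120 kJ
Bonds formed (products):
  C–C: 3 × 340 = 1020
  C–H: 10 × 421 = 4210
  Σ(formed) = 5230 kJ
ΔH = Σ(broken) − Σ(formed) = 5120 − 5230 = −110 kJ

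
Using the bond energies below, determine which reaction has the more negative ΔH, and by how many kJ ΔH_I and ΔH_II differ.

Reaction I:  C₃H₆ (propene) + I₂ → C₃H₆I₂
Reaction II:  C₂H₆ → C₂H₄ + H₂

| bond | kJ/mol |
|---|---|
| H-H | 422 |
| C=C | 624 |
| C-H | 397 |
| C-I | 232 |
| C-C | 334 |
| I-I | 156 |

Reaction I:
  Bonds broken (reactants):
    C-C: 1 × 334 = 334
    C-H: 6 × 397 = 2382
    C=C: 1 × 624 = 624
    I-I: 1 × 156 = 156
    Σ(broken) = 3496 kJ
  Bonds formed (products):
    C-C: 2 × 334 = 668
    C-H: 6 × 397 = 2382
    C-I: 2 × 232 = 464
    Σ(formed) = 3514 kJ
  ΔH_I = 3496 − 3514 = −18 kJ
Reaction II:
  Bonds broken (reactants):
    C-C: 1 × 334 = 334
    C-H: 6 × 397 = 2382
    Σ(broken) = 2716 kJ
  Bonds formed (products):
    C-H: 4 × 397 = 1588
    C=C: 1 × 624 = 624
    H-H: 1 × 422 = 422
    Σ(formed) = 2634 kJ
  ΔH_II = 2716 − 2634 = +82 kJ
ΔH_I − ΔH_II = −100 kJ, so reaction I has the more negative ΔH; |ΔH_I − ΔH_II| = 100 kJ.

Reaction I, by 100 kJ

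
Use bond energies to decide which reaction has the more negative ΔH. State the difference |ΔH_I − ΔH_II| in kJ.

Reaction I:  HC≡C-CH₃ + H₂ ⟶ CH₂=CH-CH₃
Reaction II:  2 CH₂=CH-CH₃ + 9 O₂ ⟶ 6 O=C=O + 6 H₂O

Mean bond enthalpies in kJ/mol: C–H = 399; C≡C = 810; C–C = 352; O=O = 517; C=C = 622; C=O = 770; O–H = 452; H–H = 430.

Reaction I:
  Bonds broken (reactants):
    C≡C: 1 × 810 = 810
    C–C: 1 × 352 = 352
    C–H: 4 × 399 = 1596
    H–H: 1 × 430 = 430
    Σ(broken) = 3188 kJ
  Bonds formed (products):
    C–C: 1 × 352 = 352
    C–H: 6 × 399 = 2394
    C=C: 1 × 622 = 622
    Σ(formed) = 3368 kJ
  ΔH_I = 3188 − 3368 = −180 kJ
Reaction II:
  Bonds broken (reactants):
    C–C: 2 × 352 = 704
    C–H: 12 × 399 = 4788
    C=C: 2 × 622 = 1244
    O=O: 9 × 517 = 4653
    Σ(broken) = 11389 kJ
  Bonds formed (products):
    C=O: 12 × 770 = 9240
    O–H: 12 × 452 = 5424
    Σ(formed) = 14664 kJ
  ΔH_II = 11389 − 14664 = −3275 kJ
ΔH_I − ΔH_II = +3095 kJ, so reaction II has the more negative ΔH; |ΔH_I − ΔH_II| = 3095 kJ.

Reaction II, by 3095 kJ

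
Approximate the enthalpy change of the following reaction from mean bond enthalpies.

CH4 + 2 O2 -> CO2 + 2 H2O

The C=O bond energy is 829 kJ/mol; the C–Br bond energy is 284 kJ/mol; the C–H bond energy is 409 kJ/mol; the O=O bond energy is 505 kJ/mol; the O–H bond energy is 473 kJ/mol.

Bonds broken (reactants):
  C–H: 4 × 409 = 1636
  O=O: 2 × 505 = 1010
  Σ(broken) = 2646 kJ
Bonds formed (products):
  C=O: 2 × 829 = 1658
  O–H: 4 × 473 = 1892
  Σ(formed) = 3550 kJ
ΔH = Σ(broken) − Σ(formed) = 2646 − 3550 = −904 kJ

ΔH ≈ −904 kJ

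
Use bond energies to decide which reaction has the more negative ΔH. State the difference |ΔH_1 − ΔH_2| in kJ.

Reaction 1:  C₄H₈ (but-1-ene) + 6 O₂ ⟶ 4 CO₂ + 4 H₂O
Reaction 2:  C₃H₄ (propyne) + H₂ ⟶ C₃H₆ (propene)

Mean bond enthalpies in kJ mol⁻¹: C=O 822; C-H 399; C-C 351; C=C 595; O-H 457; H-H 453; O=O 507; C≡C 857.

Reaction 1, by 2618 kJ

Reaction 1:
  Bonds broken (reactants):
    C-C: 2 × 351 = 702
    C-H: 8 × 399 = 3192
    C=C: 1 × 595 = 595
    O=O: 6 × 507 = 3042
    Σ(broken) = 7531 kJ
  Bonds formed (products):
    C=O: 8 × 822 = 6576
    O-H: 8 × 457 = 3656
    Σ(formed) = 10232 kJ
  ΔH_1 = 7531 − 10232 = −2701 kJ
Reaction 2:
  Bonds broken (reactants):
    C≡C: 1 × 857 = 857
    C-C: 1 × 351 = 351
    C-H: 4 × 399 = 1596
    H-H: 1 × 453 = 453
    Σ(broken) = 3257 kJ
  Bonds formed (products):
    C-C: 1 × 351 = 351
    C-H: 6 × 399 = 2394
    C=C: 1 × 595 = 595
    Σ(formed) = 3340 kJ
  ΔH_2 = 3257 − 3340 = −83 kJ
ΔH_1 − ΔH_2 = −2618 kJ, so reaction 1 has the more negative ΔH; |ΔH_1 − ΔH_2| = 2618 kJ.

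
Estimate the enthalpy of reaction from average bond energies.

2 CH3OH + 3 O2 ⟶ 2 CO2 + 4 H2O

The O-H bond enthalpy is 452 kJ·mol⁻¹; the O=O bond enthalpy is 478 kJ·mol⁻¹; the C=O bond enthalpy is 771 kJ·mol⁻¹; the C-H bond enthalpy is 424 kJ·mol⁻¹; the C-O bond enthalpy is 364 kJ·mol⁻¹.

ΔH ≈ −1090 kJ

Bonds broken (reactants):
  C-H: 6 × 424 = 2544
  C-O: 2 × 364 = 728
  O-H: 2 × 452 = 904
  O=O: 3 × 478 = 1434
  Σ(broken) = 5610 kJ
Bonds formed (products):
  C=O: 4 × 771 = 3084
  O-H: 8 × 452 = 3616
  Σ(formed) = 6700 kJ
ΔH = Σ(broken) − Σ(formed) = 5610 − 6700 = −1090 kJ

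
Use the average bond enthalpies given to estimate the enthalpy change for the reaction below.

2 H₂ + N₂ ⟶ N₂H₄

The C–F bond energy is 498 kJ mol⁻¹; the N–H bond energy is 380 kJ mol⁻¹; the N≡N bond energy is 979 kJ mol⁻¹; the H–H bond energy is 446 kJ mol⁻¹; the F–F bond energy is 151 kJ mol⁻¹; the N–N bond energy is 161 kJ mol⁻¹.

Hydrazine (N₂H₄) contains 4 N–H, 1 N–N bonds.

ΔH ≈ +190 kJ

Bonds broken (reactants):
  H–H: 2 × 446 = 892
  N≡N: 1 × 979 = 979
  Σ(broken) = 1871 kJ
Bonds formed (products):
  N–H: 4 × 380 = 1520
  N–N: 1 × 161 = 161
  Σ(formed) = 1681 kJ
ΔH = Σ(broken) − Σ(formed) = 1871 − 1681 = +190 kJ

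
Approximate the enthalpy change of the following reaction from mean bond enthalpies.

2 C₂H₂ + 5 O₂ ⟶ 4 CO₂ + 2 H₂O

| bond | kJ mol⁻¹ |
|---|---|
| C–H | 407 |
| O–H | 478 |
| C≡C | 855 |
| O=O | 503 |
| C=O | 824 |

ΔH ≈ −2651 kJ

Bonds broken (reactants):
  C≡C: 2 × 855 = 1710
  C–H: 4 × 407 = 1628
  O=O: 5 × 503 = 2515
  Σ(broken) = 5853 kJ
Bonds formed (products):
  C=O: 8 × 824 = 6592
  O–H: 4 × 478 = 1912
  Σ(formed) = 8504 kJ
ΔH = Σ(broken) − Σ(formed) = 5853 − 8504 = −2651 kJ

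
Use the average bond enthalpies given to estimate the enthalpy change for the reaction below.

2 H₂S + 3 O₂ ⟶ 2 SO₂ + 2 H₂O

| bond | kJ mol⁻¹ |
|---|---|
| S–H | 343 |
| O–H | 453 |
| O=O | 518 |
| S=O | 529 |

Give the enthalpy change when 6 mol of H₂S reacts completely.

Bonds broken (reactants):
  O=O: 3 × 518 = 1554
  S–H: 4 × 343 = 1372
  Σ(broken) = 2926 kJ
Bonds formed (products):
  O–H: 4 × 453 = 1812
  S=O: 4 × 529 = 2116
  Σ(formed) = 3928 kJ
ΔH = Σ(broken) − Σ(formed) = 2926 − 3928 = −1002 kJ
For 3× the reaction as written: 3 × (−1002) = −3006 kJ

ΔH = −3006 kJ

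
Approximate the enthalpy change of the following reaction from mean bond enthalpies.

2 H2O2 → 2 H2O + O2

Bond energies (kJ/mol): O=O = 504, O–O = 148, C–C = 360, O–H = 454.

ΔH ≈ −208 kJ

Bonds broken (reactants):
  O–H: 4 × 454 = 1816
  O–O: 2 × 148 = 296
  Σ(broken) = 2112 kJ
Bonds formed (products):
  O–H: 4 × 454 = 1816
  O=O: 1 × 504 = 504
  Σ(formed) = 2320 kJ
ΔH = Σ(broken) − Σ(formed) = 2112 − 2320 = −208 kJ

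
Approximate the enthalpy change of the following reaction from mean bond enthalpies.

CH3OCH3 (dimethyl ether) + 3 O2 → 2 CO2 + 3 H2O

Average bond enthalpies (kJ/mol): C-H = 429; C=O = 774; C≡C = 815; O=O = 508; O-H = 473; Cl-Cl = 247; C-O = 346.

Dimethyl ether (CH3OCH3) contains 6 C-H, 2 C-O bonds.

Bonds broken (reactants):
  C-H: 6 × 429 = 2574
  C-O: 2 × 346 = 692
  O=O: 3 × 508 = 1524
  Σ(broken) = 4790 kJ
Bonds formed (products):
  C=O: 4 × 774 = 3096
  O-H: 6 × 473 = 2838
  Σ(formed) = 5934 kJ
ΔH = Σ(broken) − Σ(formed) = 4790 − 5934 = −1144 kJ

ΔH ≈ −1144 kJ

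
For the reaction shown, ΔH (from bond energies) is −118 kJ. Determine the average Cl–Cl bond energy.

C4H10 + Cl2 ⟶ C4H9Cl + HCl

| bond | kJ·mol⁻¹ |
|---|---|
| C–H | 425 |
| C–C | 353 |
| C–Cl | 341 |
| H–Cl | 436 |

D(Cl–Cl) ≈ 234 kJ/mol

Let D be the Cl–Cl bond energy.
Σ(broken) = 3×353 + 10×425 + 1×D = 5309 + D
Σ(formed) = 3×353 + 1×341 + 9×425 + 1×436 = 5661
ΔH = Σ(broken) − Σ(formed) = (5309 + D) − (5661) = −352 + D
Setting this equal to −118 kJ gives D = 234 kJ/mol.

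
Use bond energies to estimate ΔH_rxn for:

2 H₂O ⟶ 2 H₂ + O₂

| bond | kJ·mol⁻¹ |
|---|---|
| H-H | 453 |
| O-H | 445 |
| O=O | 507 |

ΔH ≈ +367 kJ

Bonds broken (reactants):
  O-H: 4 × 445 = 1780
  Σ(broken) = 1780 kJ
Bonds formed (products):
  H-H: 2 × 453 = 906
  O=O: 1 × 507 = 507
  Σ(formed) = 1413 kJ
ΔH = Σ(broken) − Σ(formed) = 1780 − 1413 = +367 kJ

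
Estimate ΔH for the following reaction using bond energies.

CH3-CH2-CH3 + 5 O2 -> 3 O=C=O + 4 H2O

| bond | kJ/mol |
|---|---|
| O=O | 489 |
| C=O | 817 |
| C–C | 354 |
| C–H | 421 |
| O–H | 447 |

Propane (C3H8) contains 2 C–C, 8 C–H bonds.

Bonds broken (reactants):
  C–C: 2 × 354 = 708
  C–H: 8 × 421 = 3368
  O=O: 5 × 489 = 2445
  Σ(broken) = 6521 kJ
Bonds formed (products):
  C=O: 6 × 817 = 4902
  O–H: 8 × 447 = 3576
  Σ(formed) = 8478 kJ
ΔH = Σ(broken) − Σ(formed) = 6521 − 8478 = −1957 kJ

ΔH ≈ −1957 kJ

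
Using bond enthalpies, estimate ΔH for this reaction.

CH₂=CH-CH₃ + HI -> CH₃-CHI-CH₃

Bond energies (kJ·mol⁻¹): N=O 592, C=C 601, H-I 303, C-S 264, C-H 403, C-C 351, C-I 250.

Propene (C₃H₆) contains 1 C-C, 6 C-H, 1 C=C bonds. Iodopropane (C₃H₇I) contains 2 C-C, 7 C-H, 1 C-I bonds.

ΔH ≈ −100 kJ

Bonds broken (reactants):
  C-C: 1 × 351 = 351
  C-H: 6 × 403 = 2418
  C=C: 1 × 601 = 601
  H-I: 1 × 303 = 303
  Σ(broken) = 3673 kJ
Bonds formed (products):
  C-C: 2 × 351 = 702
  C-H: 7 × 403 = 2821
  C-I: 1 × 250 = 250
  Σ(formed) = 3773 kJ
ΔH = Σ(broken) − Σ(formed) = 3673 − 3773 = −100 kJ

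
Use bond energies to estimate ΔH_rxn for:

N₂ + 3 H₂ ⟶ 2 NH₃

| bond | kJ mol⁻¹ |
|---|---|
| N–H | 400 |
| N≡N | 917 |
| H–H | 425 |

ΔH ≈ −208 kJ

Bonds broken (reactants):
  H–H: 3 × 425 = 1275
  N≡N: 1 × 917 = 917
  Σ(broken) = 2192 kJ
Bonds formed (products):
  N–H: 6 × 400 = 2400
  Σ(formed) = 2400 kJ
ΔH = Σ(broken) − Σ(formed) = 2192 − 2400 = −208 kJ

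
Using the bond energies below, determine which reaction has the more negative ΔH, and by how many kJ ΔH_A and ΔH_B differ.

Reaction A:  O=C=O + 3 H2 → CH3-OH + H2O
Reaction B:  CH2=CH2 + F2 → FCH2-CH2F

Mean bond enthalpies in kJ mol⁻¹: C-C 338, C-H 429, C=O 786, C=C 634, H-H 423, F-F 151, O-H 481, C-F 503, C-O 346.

Reaction A:
  Bonds broken (reactants):
    C=O: 2 × 786 = 1572
    H-H: 3 × 423 = 1269
    Σ(broken) = 2841 kJ
  Bonds formed (products):
    C-H: 3 × 429 = 1287
    C-O: 1 × 346 = 346
    O-H: 3 × 481 = 1443
    Σ(formed) = 3076 kJ
  ΔH_A = 2841 − 3076 = −235 kJ
Reaction B:
  Bonds broken (reactants):
    C-H: 4 × 429 = 1716
    C=C: 1 × 634 = 634
    F-F: 1 × 151 = 151
    Σ(broken) = 2501 kJ
  Bonds formed (products):
    C-C: 1 × 338 = 338
    C-F: 2 × 503 = 1006
    C-H: 4 × 429 = 1716
    Σ(formed) = 3060 kJ
  ΔH_B = 2501 − 3060 = −559 kJ
ΔH_A − ΔH_B = +324 kJ, so reaction B has the more negative ΔH; |ΔH_A − ΔH_B| = 324 kJ.

Reaction B, by 324 kJ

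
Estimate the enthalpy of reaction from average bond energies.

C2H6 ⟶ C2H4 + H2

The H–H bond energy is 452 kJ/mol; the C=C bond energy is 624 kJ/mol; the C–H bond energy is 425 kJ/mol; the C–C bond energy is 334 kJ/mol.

ΔH ≈ +108 kJ

Bonds broken (reactants):
  C–C: 1 × 334 = 334
  C–H: 6 × 425 = 2550
  Σ(broken) = 2884 kJ
Bonds formed (products):
  C–H: 4 × 425 = 1700
  C=C: 1 × 624 = 624
  H–H: 1 × 452 = 452
  Σ(formed) = 2776 kJ
ΔH = Σ(broken) − Σ(formed) = 2884 − 2776 = +108 kJ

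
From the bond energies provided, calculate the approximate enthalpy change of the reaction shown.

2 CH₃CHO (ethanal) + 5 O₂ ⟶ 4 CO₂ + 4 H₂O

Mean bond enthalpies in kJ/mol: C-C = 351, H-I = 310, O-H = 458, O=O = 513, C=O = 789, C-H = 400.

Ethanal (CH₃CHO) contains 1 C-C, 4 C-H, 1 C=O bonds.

Bonds broken (reactants):
  C-C: 2 × 351 = 702
  C-H: 8 × 400 = 3200
  C=O: 2 × 789 = 1578
  O=O: 5 × 513 = 2565
  Σ(broken) = 8045 kJ
Bonds formed (products):
  C=O: 8 × 789 = 6312
  O-H: 8 × 458 = 3664
  Σ(formed) = 9976 kJ
ΔH = Σ(broken) − Σ(formed) = 8045 − 9976 = −1931 kJ

ΔH ≈ −1931 kJ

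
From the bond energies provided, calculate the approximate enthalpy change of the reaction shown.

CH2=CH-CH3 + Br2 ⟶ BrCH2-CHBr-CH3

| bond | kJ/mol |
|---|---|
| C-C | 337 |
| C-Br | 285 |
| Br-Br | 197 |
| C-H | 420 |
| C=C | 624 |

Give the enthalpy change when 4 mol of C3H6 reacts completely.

ΔH = −344 kJ

Bonds broken (reactants):
  Br-Br: 1 × 197 = 197
  C-C: 1 × 337 = 337
  C-H: 6 × 420 = 2520
  C=C: 1 × 624 = 624
  Σ(broken) = 3678 kJ
Bonds formed (products):
  C-Br: 2 × 285 = 570
  C-C: 2 × 337 = 674
  C-H: 6 × 420 = 2520
  Σ(formed) = 3764 kJ
ΔH = Σ(broken) − Σ(formed) = 3678 − 3764 = −86 kJ
For 4× the reaction as written: 4 × (−86) = −344 kJ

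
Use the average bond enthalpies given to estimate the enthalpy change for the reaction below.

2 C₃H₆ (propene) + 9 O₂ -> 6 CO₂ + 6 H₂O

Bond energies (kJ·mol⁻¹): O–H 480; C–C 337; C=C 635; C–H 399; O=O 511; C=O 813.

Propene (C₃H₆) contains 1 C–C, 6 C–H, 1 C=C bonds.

ΔH ≈ −4185 kJ

Bonds broken (reactants):
  C–C: 2 × 337 = 674
  C–H: 12 × 399 = 4788
  C=C: 2 × 635 = 1270
  O=O: 9 × 511 = 4599
  Σ(broken) = 11331 kJ
Bonds formed (products):
  C=O: 12 × 813 = 9756
  O–H: 12 × 480 = 5760
  Σ(formed) = 15516 kJ
ΔH = Σ(broken) − Σ(formed) = 11331 − 15516 = −4185 kJ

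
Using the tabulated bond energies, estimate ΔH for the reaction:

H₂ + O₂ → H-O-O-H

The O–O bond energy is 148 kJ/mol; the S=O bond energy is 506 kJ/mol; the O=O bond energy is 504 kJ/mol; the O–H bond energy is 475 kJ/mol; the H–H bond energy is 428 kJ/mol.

ΔH ≈ −166 kJ

Bonds broken (reactants):
  H–H: 1 × 428 = 428
  O=O: 1 × 504 = 504
  Σ(broken) = 932 kJ
Bonds formed (products):
  O–H: 2 × 475 = 950
  O–O: 1 × 148 = 148
  Σ(formed) = 1098 kJ
ΔH = Σ(broken) − Σ(formed) = 932 − 1098 = −166 kJ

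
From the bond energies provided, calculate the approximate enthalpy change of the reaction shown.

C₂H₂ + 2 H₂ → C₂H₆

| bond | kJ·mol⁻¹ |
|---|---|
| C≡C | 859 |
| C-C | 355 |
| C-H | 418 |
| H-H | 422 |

ΔH ≈ −324 kJ

Bonds broken (reactants):
  C≡C: 1 × 859 = 859
  C-H: 2 × 418 = 836
  H-H: 2 × 422 = 844
  Σ(broken) = 2539 kJ
Bonds formed (products):
  C-C: 1 × 355 = 355
  C-H: 6 × 418 = 2508
  Σ(formed) = 2863 kJ
ΔH = Σ(broken) − Σ(formed) = 2539 − 2863 = −324 kJ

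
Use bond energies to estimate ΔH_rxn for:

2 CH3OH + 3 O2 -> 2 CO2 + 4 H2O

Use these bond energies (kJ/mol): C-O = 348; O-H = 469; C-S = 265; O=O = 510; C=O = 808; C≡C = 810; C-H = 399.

Bonds broken (reactants):
  C-H: 6 × 399 = 2394
  C-O: 2 × 348 = 696
  O-H: 2 × 469 = 938
  O=O: 3 × 510 = 1530
  Σ(broken) = 5558 kJ
Bonds formed (products):
  C=O: 4 × 808 = 3232
  O-H: 8 × 469 = 3752
  Σ(formed) = 6984 kJ
ΔH = Σ(broken) − Σ(formed) = 5558 − 6984 = −1426 kJ

ΔH ≈ −1426 kJ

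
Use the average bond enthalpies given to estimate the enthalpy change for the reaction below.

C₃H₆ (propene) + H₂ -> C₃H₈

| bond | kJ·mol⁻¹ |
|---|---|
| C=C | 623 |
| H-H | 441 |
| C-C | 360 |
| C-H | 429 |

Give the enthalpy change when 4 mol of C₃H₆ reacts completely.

ΔH = −616 kJ

Bonds broken (reactants):
  C-C: 1 × 360 = 360
  C-H: 6 × 429 = 2574
  C=C: 1 × 623 = 623
  H-H: 1 × 441 = 441
  Σ(broken) = 3998 kJ
Bonds formed (products):
  C-C: 2 × 360 = 720
  C-H: 8 × 429 = 3432
  Σ(formed) = 4152 kJ
ΔH = Σ(broken) − Σ(formed) = 3998 − 4152 = −154 kJ
For 4× the reaction as written: 4 × (−154) = −616 kJ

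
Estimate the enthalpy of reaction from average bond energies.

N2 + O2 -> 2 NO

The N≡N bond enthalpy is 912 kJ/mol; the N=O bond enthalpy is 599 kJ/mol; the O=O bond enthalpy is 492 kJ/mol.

ΔH ≈ +206 kJ

Bonds broken (reactants):
  N≡N: 1 × 912 = 912
  O=O: 1 × 492 = 492
  Σ(broken) = 1404 kJ
Bonds formed (products):
  N=O: 2 × 599 = 1198
  Σ(formed) = 1198 kJ
ΔH = Σ(broken) − Σ(formed) = 1404 − 1198 = +206 kJ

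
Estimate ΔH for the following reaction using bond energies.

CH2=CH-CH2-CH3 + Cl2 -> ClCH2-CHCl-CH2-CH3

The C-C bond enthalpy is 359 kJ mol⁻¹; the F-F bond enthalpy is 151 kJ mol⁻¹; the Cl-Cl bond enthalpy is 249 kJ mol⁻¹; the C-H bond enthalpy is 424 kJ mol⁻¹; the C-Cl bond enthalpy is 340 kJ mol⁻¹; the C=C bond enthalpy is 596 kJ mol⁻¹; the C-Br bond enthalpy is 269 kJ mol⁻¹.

Bonds broken (reactants):
  C-C: 2 × 359 = 718
  C-H: 8 × 424 = 3392
  C=C: 1 × 596 = 596
  Cl-Cl: 1 × 249 = 249
  Σ(broken) = 4955 kJ
Bonds formed (products):
  C-C: 3 × 359 = 1077
  C-Cl: 2 × 340 = 680
  C-H: 8 × 424 = 3392
  Σ(formed) = 5149 kJ
ΔH = Σ(broken) − Σ(formed) = 4955 − 5149 = −194 kJ

ΔH ≈ −194 kJ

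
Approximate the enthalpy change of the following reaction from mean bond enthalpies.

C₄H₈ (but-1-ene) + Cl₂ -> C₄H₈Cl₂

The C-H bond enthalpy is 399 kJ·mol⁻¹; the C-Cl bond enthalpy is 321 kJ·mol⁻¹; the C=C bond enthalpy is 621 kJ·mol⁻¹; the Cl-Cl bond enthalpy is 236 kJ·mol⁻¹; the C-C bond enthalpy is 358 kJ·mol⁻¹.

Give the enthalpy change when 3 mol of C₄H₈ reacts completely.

Bonds broken (reactants):
  C-C: 2 × 358 = 716
  C-H: 8 × 399 = 3192
  C=C: 1 × 621 = 621
  Cl-Cl: 1 × 236 = 236
  Σ(broken) = 4765 kJ
Bonds formed (products):
  C-C: 3 × 358 = 1074
  C-Cl: 2 × 321 = 642
  C-H: 8 × 399 = 3192
  Σ(formed) = 4908 kJ
ΔH = Σ(broken) − Σ(formed) = 4765 − 4908 = −143 kJ
For 3× the reaction as written: 3 × (−143) = −429 kJ

ΔH = −429 kJ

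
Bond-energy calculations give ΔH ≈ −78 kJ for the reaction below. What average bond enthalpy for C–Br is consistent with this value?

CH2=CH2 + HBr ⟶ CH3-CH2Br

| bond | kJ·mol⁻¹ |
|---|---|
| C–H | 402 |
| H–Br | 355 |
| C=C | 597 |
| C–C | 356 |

Let D be the C–Br bond energy.
Σ(broken) = 4×402 + 1×597 + 1×355 = 2560
Σ(formed) = 1×D + 1×356 + 5×402 = 2366 + D
ΔH = Σ(broken) − Σ(formed) = (2560) − (2366 + D) = +194 − D
Setting this equal to −78 kJ gives D = 272 kJ/mol.

D(C–Br) ≈ 272 kJ/mol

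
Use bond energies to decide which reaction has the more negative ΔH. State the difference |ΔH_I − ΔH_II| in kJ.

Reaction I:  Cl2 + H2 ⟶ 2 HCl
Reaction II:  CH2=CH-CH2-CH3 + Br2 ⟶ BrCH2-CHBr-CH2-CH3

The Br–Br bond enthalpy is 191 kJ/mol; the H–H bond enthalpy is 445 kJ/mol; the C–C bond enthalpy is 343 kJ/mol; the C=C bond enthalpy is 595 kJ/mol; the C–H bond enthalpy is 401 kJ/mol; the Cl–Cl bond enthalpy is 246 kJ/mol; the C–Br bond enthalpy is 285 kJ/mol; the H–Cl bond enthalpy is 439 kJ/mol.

Reaction I:
  Bonds broken (reactants):
    Cl–Cl: 1 × 246 = 246
    H–H: 1 × 445 = 445
    Σ(broken) = 691 kJ
  Bonds formed (products):
    H–Cl: 2 × 439 = 878
    Σ(formed) = 878 kJ
  ΔH_I = 691 − 878 = −187 kJ
Reaction II:
  Bonds broken (reactants):
    Br–Br: 1 × 191 = 191
    C–C: 2 × 343 = 686
    C–H: 8 × 401 = 3208
    C=C: 1 × 595 = 595
    Σ(broken) = 4680 kJ
  Bonds formed (products):
    C–Br: 2 × 285 = 570
    C–C: 3 × 343 = 1029
    C–H: 8 × 401 = 3208
    Σ(formed) = 4807 kJ
  ΔH_II = 4680 − 4807 = −127 kJ
ΔH_I − ΔH_II = −60 kJ, so reaction I has the more negative ΔH; |ΔH_I − ΔH_II| = 60 kJ.

Reaction I, by 60 kJ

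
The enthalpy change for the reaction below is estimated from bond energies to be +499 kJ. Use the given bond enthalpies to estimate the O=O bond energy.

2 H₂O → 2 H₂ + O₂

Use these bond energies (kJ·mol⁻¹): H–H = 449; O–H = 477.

D(O=O) ≈ 511 kJ/mol

Let D be the O=O bond energy.
Σ(broken) = 4×477 = 1908
Σ(formed) = 2×449 + 1×D = 898 + D
ΔH = Σ(broken) − Σ(formed) = (1908) − (898 + D) = +1010 − D
Setting this equal to +499 kJ gives D = 511 kJ/mol.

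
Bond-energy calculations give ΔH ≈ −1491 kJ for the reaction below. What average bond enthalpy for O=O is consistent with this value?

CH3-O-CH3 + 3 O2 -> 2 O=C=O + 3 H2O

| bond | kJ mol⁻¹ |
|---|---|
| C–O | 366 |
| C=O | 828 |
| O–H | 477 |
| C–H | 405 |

Let D be the O=O bond energy.
Σ(broken) = 6×405 + 2×366 + 3×D = 3162 + 3D
Σ(formed) = 4×828 + 6×477 = 6174
ΔH = Σ(broken) − Σ(formed) = (3162 + 3D) − (6174) = −3012 + 3D
Setting this equal to −1491 kJ gives 3D = 1521, so D = 507 kJ/mol.

D(O=O) ≈ 507 kJ/mol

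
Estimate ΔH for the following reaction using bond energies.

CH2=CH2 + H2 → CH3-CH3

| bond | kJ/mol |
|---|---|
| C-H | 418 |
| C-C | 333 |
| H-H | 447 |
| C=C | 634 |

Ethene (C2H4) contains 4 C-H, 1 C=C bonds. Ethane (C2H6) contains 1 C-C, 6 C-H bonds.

ΔH ≈ −88 kJ

Bonds broken (reactants):
  C-H: 4 × 418 = 1672
  C=C: 1 × 634 = 634
  H-H: 1 × 447 = 447
  Σ(broken) = 2753 kJ
Bonds formed (products):
  C-C: 1 × 333 = 333
  C-H: 6 × 418 = 2508
  Σ(formed) = 2841 kJ
ΔH = Σ(broken) − Σ(formed) = 2753 − 2841 = −88 kJ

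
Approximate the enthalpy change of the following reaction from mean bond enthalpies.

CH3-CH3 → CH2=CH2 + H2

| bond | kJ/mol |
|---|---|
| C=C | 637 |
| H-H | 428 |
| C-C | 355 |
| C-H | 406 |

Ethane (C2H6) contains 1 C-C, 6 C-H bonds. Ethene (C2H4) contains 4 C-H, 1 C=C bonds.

Bonds broken (reactants):
  C-C: 1 × 355 = 355
  C-H: 6 × 406 = 2436
  Σ(broken) = 2791 kJ
Bonds formed (products):
  C-H: 4 × 406 = 1624
  C=C: 1 × 637 = 637
  H-H: 1 × 428 = 428
  Σ(formed) = 2689 kJ
ΔH = Σ(broken) − Σ(formed) = 2791 − 2689 = +102 kJ

ΔH ≈ +102 kJ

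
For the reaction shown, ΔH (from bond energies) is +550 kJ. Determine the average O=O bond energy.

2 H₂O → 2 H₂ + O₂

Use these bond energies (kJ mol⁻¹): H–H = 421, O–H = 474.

D(O=O) ≈ 504 kJ/mol

Let D be the O=O bond energy.
Σ(broken) = 4×474 = 1896
Σ(formed) = 2×421 + 1×D = 842 + D
ΔH = Σ(broken) − Σ(formed) = (1896) − (842 + D) = +1054 − D
Setting this equal to +550 kJ gives D = 504 kJ/mol.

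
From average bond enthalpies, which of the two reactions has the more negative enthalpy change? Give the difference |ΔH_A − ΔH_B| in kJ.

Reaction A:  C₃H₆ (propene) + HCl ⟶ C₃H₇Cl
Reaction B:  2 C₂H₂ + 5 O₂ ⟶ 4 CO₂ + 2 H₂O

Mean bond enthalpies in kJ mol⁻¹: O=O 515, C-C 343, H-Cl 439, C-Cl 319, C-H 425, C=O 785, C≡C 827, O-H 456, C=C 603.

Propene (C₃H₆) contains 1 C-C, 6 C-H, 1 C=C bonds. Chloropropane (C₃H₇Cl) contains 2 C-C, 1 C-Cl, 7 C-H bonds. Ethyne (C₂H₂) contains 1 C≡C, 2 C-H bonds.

Reaction B, by 2130 kJ

Reaction A:
  Bonds broken (reactants):
    C-C: 1 × 343 = 343
    C-H: 6 × 425 = 2550
    C=C: 1 × 603 = 603
    H-Cl: 1 × 439 = 439
    Σ(broken) = 3935 kJ
  Bonds formed (products):
    C-C: 2 × 343 = 686
    C-Cl: 1 × 319 = 319
    C-H: 7 × 425 = 2975
    Σ(formed) = 3980 kJ
  ΔH_A = 3935 − 3980 = −45 kJ
Reaction B:
  Bonds broken (reactants):
    C≡C: 2 × 827 = 1654
    C-H: 4 × 425 = 1700
    O=O: 5 × 515 = 2575
    Σ(broken) = 5929 kJ
  Bonds formed (products):
    C=O: 8 × 785 = 6280
    O-H: 4 × 456 = 1824
    Σ(formed) = 8104 kJ
  ΔH_B = 5929 − 8104 = −2175 kJ
ΔH_A − ΔH_B = +2130 kJ, so reaction B has the more negative ΔH; |ΔH_A − ΔH_B| = 2130 kJ.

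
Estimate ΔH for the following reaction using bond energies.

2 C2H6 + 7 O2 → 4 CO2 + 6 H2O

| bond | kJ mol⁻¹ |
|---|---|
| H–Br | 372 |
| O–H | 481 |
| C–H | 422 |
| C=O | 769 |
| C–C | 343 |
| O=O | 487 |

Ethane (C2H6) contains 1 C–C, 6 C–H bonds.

Bonds broken (reactants):
  C–C: 2 × 343 = 686
  C–H: 12 × 422 = 5064
  O=O: 7 × 487 = 3409
  Σ(broken) = 9159 kJ
Bonds formed (products):
  C=O: 8 × 769 = 6152
  O–H: 12 × 481 = 5772
  Σ(formed) = 11924 kJ
ΔH = Σ(broken) − Σ(formed) = 9159 − 11924 = −2765 kJ

ΔH ≈ −2765 kJ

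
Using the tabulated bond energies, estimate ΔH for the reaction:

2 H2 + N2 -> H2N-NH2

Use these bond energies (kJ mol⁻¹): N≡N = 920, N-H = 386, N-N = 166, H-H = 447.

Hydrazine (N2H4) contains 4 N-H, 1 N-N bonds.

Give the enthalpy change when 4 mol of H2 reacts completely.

ΔH = +208 kJ

Bonds broken (reactants):
  H-H: 2 × 447 = 894
  N≡N: 1 × 920 = 920
  Σ(broken) = 1814 kJ
Bonds formed (products):
  N-H: 4 × 386 = 1544
  N-N: 1 × 166 = 166
  Σ(formed) = 1710 kJ
ΔH = Σ(broken) − Σ(formed) = 1814 − 1710 = +104 kJ
For 2× the reaction as written: 2 × (+104) = +208 kJ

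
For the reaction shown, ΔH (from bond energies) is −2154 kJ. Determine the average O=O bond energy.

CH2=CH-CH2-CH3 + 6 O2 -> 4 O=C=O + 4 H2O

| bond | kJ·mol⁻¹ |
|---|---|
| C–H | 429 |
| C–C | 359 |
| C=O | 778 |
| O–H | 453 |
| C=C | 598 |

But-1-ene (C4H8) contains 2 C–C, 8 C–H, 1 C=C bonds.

Let D be the O=O bond energy.
Σ(broken) = 2×359 + 8×429 + 1×598 + 6×D = 4748 + 6D
Σ(formed) = 8×778 + 8×453 = 9848
ΔH = Σ(broken) − Σ(formed) = (4748 + 6D) − (9848) = −5100 + 6D
Setting this equal to −2154 kJ gives 6D = 2946, so D = 491 kJ/mol.

D(O=O) ≈ 491 kJ/mol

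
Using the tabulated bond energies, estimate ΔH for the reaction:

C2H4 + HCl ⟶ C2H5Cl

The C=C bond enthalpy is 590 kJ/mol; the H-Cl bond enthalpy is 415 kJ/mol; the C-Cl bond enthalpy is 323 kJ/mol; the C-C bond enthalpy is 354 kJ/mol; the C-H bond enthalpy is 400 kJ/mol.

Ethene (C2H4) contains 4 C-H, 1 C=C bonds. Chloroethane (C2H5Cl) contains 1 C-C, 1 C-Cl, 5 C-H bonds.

ΔH ≈ −72 kJ

Bonds broken (reactants):
  C-H: 4 × 400 = 1600
  C=C: 1 × 590 = 590
  H-Cl: 1 × 415 = 415
  Σ(broken) = 2605 kJ
Bonds formed (products):
  C-C: 1 × 354 = 354
  C-Cl: 1 × 323 = 323
  C-H: 5 × 400 = 2000
  Σ(formed) = 2677 kJ
ΔH = Σ(broken) − Σ(formed) = 2605 − 2677 = −72 kJ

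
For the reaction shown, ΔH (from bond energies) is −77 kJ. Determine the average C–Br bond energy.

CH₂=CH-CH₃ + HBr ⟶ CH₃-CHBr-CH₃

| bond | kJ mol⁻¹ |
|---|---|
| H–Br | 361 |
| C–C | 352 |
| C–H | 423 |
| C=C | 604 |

D(C–Br) ≈ 267 kJ/mol

Let D be the C–Br bond energy.
Σ(broken) = 1×352 + 6×423 + 1×604 + 1×361 = 3855
Σ(formed) = 1×D + 2×352 + 7×423 = 3665 + D
ΔH = Σ(broken) − Σ(formed) = (3855) − (3665 + D) = +190 − D
Setting this equal to −77 kJ gives D = 267 kJ/mol.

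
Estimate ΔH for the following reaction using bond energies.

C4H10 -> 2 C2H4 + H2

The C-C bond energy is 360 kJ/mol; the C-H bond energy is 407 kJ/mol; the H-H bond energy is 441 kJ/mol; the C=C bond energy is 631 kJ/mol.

ΔH ≈ +191 kJ

Bonds broken (reactants):
  C-C: 3 × 360 = 1080
  C-H: 10 × 407 = 4070
  Σ(broken) = 5150 kJ
Bonds formed (products):
  C-H: 8 × 407 = 3256
  C=C: 2 × 631 = 1262
  H-H: 1 × 441 = 441
  Σ(formed) = 4959 kJ
ΔH = Σ(broken) − Σ(formed) = 5150 − 4959 = +191 kJ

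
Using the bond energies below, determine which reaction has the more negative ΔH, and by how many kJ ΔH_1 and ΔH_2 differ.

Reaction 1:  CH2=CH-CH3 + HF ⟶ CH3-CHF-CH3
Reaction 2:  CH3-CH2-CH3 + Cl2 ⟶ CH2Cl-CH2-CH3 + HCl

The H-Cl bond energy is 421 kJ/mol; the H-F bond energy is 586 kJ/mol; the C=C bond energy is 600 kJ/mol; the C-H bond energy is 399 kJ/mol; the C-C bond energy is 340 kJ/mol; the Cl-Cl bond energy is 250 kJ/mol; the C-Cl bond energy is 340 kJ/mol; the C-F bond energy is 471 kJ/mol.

Reaction 1:
  Bonds broken (reactants):
    C-C: 1 × 340 = 340
    C-H: 6 × 399 = 2394
    C=C: 1 × 600 = 600
    H-F: 1 × 586 = 586
    Σ(broken) = 3920 kJ
  Bonds formed (products):
    C-C: 2 × 340 = 680
    C-F: 1 × 471 = 471
    C-H: 7 × 399 = 2793
    Σ(formed) = 3944 kJ
  ΔH_1 = 3920 − 3944 = −24 kJ
Reaction 2:
  Bonds broken (reactants):
    C-C: 2 × 340 = 680
    C-H: 8 × 399 = 3192
    Cl-Cl: 1 × 250 = 250
    Σ(broken) = 4122 kJ
  Bonds formed (products):
    C-C: 2 × 340 = 680
    C-Cl: 1 × 340 = 340
    C-H: 7 × 399 = 2793
    H-Cl: 1 × 421 = 421
    Σ(formed) = 4234 kJ
  ΔH_2 = 4122 − 4234 = −112 kJ
ΔH_1 − ΔH_2 = +88 kJ, so reaction 2 has the more negative ΔH; |ΔH_1 − ΔH_2| = 88 kJ.

Reaction 2, by 88 kJ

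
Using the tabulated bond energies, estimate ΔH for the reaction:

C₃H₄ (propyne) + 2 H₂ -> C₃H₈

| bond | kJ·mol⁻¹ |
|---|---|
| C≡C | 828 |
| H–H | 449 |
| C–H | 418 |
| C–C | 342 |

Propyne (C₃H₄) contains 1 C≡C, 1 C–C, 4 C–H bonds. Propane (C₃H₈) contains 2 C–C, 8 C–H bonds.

Bonds broken (reactants):
  C≡C: 1 × 828 = 828
  C–C: 1 × 342 = 342
  C–H: 4 × 418 = 1672
  H–H: 2 × 449 = 898
  Σ(broken) = 3740 kJ
Bonds formed (products):
  C–C: 2 × 342 = 684
  C–H: 8 × 418 = 3344
  Σ(formed) = 4028 kJ
ΔH = Σ(broken) − Σ(formed) = 3740 − 4028 = −288 kJ

ΔH ≈ −288 kJ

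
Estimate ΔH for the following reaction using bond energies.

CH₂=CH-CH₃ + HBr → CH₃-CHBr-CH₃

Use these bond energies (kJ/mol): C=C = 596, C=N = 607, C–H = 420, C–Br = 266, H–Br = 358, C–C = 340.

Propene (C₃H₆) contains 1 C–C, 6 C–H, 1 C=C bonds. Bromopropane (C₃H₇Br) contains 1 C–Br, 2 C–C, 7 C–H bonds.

Bonds broken (reactants):
  C–C: 1 × 340 = 340
  C–H: 6 × 420 = 2520
  C=C: 1 × 596 = 596
  H–Br: 1 × 358 = 358
  Σ(broken) = 3814 kJ
Bonds formed (products):
  C–Br: 1 × 266 = 266
  C–C: 2 × 340 = 680
  C–H: 7 × 420 = 2940
  Σ(formed) = 3886 kJ
ΔH = Σ(broken) − Σ(formed) = 3814 − 3886 = −72 kJ

ΔH ≈ −72 kJ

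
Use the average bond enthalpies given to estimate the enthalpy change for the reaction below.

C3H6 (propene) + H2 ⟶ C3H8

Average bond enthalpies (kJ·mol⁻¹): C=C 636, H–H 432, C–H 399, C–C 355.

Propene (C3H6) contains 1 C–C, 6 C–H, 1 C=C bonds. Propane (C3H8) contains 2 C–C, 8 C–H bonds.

ΔH ≈ −85 kJ

Bonds broken (reactants):
  C–C: 1 × 355 = 355
  C–H: 6 × 399 = 2394
  C=C: 1 × 636 = 636
  H–H: 1 × 432 = 432
  Σ(broken) = 3817 kJ
Bonds formed (products):
  C–C: 2 × 355 = 710
  C–H: 8 × 399 = 3192
  Σ(formed) = 3902 kJ
ΔH = Σ(broken) − Σ(formed) = 3817 − 3902 = −85 kJ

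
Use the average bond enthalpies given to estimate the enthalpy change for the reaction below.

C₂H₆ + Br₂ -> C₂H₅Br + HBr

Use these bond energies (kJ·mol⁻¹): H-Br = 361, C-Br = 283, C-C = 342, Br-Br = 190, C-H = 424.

Bonds broken (reactants):
  Br-Br: 1 × 190 = 190
  C-C: 1 × 342 = 342
  C-H: 6 × 424 = 2544
  Σ(broken) = 3076 kJ
Bonds formed (products):
  C-Br: 1 × 283 = 283
  C-C: 1 × 342 = 342
  C-H: 5 × 424 = 2120
  H-Br: 1 × 361 = 361
  Σ(formed) = 3106 kJ
ΔH = Σ(broken) − Σ(formed) = 3076 − 3106 = −30 kJ

ΔH ≈ −30 kJ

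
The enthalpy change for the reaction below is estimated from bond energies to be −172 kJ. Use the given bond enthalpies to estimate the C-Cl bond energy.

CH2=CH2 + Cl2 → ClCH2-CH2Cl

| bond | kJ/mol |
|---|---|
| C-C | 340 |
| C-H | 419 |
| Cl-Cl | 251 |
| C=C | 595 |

Let D be the C-Cl bond energy.
Σ(broken) = 4×419 + 1×595 + 1×251 = 2522
Σ(formed) = 1×340 + 2×D + 4×419 = 2016 + 2D
ΔH = Σ(broken) − Σ(formed) = (2522) − (2016 + 2D) = +506 − 2D
Setting this equal to −172 kJ gives 2D = 678, so D = 339 kJ/mol.

D(C-Cl) ≈ 339 kJ/mol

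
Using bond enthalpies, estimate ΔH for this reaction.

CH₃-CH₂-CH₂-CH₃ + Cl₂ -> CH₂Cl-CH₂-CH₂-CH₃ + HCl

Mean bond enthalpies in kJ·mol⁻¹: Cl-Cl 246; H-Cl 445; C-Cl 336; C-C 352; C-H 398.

ΔH ≈ −137 kJ

Bonds broken (reactants):
  C-C: 3 × 352 = 1056
  C-H: 10 × 398 = 3980
  Cl-Cl: 1 × 246 = 246
  Σ(broken) = 5282 kJ
Bonds formed (products):
  C-C: 3 × 352 = 1056
  C-Cl: 1 × 336 = 336
  C-H: 9 × 398 = 3582
  H-Cl: 1 × 445 = 445
  Σ(formed) = 5419 kJ
ΔH = Σ(broken) − Σ(formed) = 5282 − 5419 = −137 kJ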